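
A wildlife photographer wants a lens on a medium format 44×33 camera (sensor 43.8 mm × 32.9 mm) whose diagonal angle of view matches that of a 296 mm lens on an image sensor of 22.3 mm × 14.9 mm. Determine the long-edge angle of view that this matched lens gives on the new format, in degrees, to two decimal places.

4.15°

Sensor diagonal = √(22.3² + 14.9²) = √719.3000 ≈ 26.8198 mm.
Sensor diagonal = √(43.8² + 32.9²) = √3000.8500 ≈ 54.7800 mm.
Equal diagonal AOV ⇒ f₂ = f₁ · 54.7800/26.8198 = 296 × 2.04252 ≈ 604.5870 mm.
Long-edge AOV on the new format = 2·arctan(43.8 / (2 × 604.5870)) = 2·arctan(0.03622) ≈ 4.1490°.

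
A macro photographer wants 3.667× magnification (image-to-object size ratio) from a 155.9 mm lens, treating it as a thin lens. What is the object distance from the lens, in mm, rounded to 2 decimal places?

198.41 mm

With m = dᵢ/dₒ and 1/f = 1/dₒ + 1/dᵢ, substituting dᵢ = m·dₒ gives 1/f = (1 + 1/m)/dₒ, hence dₒ = f·(1 + 1/m).
dₒ = 155.9 × (1 + 1/3.667) = 155.9 × 1.27270 ≈ 198.414 mm.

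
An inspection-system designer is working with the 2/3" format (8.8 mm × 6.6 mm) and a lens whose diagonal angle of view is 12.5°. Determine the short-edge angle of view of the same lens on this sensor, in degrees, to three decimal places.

7.519°

Sensor diagonal = √(8.8² + 6.6²) = √121.0000 ≈ 11.0000 mm.
From the diagonal AOV: f = 11.0000 / (2·tan(6.25°)) = 11.0000 / 0.21904 ≈ 50.2201 mm.
Short-edge AOV = 2·arctan(6.6 / (2 × 50.2201)) = 2·arctan(0.06571) ≈ 7.5191°.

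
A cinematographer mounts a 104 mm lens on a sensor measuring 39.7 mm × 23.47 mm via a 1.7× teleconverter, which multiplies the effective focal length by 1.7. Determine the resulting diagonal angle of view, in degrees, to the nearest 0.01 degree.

Effective focal length f = 104 × 1.7 = 176.8 mm.
Sensor diagonal = √(39.7² + 23.47²) = √2126.9309 ≈ 46.1187 mm.
α = 2·arctan(46.119 / (2 × 176.8)) = 2·arctan(0.13043) ≈ 14.8618°.

14.86°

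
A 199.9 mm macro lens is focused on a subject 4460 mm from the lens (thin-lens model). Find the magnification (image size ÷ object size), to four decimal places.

Thin lens: 1/f = 1/dₒ + 1/dᵢ → 1/dᵢ = 1/199.9 − 1/4460 = 0.0047783 mm⁻¹, so dᵢ ≈ 209.2801 mm.
Magnification m = dᵢ/dₒ = 209.2801/4460 ≈ 0.04692.

0.0469×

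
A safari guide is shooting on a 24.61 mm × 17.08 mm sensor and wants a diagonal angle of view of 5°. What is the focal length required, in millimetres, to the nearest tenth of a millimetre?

Sensor diagonal = √(24.61² + 17.08²) = √897.3785 ≈ 29.9563 mm.
From α = 2·arctan(d/2f) we get f = d / (2·tan(α/2)).
With d = 29.9563 mm and α/2 = 2.5°, tan(α/2) ≈ 0.04366, so f ≈ 29.9563 / 0.08732 ≈ 343.0558 mm.

343.1 mm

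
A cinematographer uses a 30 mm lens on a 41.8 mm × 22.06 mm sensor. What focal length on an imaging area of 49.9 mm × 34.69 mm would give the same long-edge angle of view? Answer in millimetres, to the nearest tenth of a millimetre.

35.8 mm

Equal angle of view means equal width/f ratio, so f₂ = f₁ · (width₂/width₁) = 30 × 49.9/41.8.
f₂ = 30 × 1.19378 ≈ 35.813 mm.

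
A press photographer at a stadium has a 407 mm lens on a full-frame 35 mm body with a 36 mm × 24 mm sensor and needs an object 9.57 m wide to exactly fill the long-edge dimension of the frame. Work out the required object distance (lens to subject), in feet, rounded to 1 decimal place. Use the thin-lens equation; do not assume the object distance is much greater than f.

W: 9.57 m = 9570 mm.
Magnification m = w/W = dᵢ/dₒ; combined with 1/f = 1/dₒ + 1/dᵢ this gives dₒ = f·(1 + W/w).
dₒ = 407 mm × (1 + 9570/36) = 407 × 266.8333 ≈ 108601.167 mm = 108601.167/304.8 ft = 356.303 ft.

356.3 ft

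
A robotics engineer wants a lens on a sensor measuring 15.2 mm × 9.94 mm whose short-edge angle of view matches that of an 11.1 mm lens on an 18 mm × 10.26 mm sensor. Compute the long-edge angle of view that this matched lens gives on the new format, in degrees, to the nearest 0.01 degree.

70.50°

Equal short-edge AOV ⇒ f₂ = f₁ · 9.94/10.26 = 11.1 × 0.96881 ≈ 10.7538 mm.
Long-edge AOV on the new format = 2·arctan(15.2 / (2 × 10.7538)) = 2·arctan(0.70673) ≈ 70.4997°.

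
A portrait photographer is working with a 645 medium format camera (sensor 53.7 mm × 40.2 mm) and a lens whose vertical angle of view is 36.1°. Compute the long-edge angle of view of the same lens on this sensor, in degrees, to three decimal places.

47.049°

From the vertical AOV: f = 40.2 / (2·tan(18.05°)) = 40.2 / 0.65177 ≈ 61.6782 mm.
Long-edge AOV = 2·arctan(53.7 / (2 × 61.6782)) = 2·arctan(0.43532) ≈ 47.0493°.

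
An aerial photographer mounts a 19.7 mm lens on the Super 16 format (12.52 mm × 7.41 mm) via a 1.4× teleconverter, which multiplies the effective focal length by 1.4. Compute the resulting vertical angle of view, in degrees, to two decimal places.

Effective focal length f = 19.7 × 1.4 = 27.58 mm.
α = 2·arctan(7.41 / (2 × 27.58)) = 2·arctan(0.13434) ≈ 15.3022°.

15.30°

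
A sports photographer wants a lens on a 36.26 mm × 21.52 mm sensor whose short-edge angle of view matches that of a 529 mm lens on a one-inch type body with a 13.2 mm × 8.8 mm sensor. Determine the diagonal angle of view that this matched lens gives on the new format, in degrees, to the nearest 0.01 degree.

1.87°

Equal short-edge AOV ⇒ f₂ = f₁ · 21.52/8.8 = 529 × 2.44545 ≈ 1293.6455 mm.
Sensor diagonal = √(36.26² + 21.52²) = √1777.8980 ≈ 42.1651 mm.
Diagonal AOV on the new format = 2·arctan(42.1651 / (2 × 1293.6455)) = 2·arctan(0.01630) ≈ 1.8673°.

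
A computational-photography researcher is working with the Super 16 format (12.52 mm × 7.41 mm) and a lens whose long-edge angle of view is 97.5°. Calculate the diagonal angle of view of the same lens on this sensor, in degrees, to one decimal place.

From the long-edge AOV: f = 12.52 / (2·tan(48.75°)) = 12.52 / 2.28056 ≈ 5.4899 mm.
Sensor diagonal = √(12.52² + 7.41²) = √211.6585 ≈ 14.5485 mm.
Diagonal AOV = 2·arctan(14.5485 / (2 × 5.4899)) = 2·arctan(1.32503) ≈ 105.9163°.

105.9°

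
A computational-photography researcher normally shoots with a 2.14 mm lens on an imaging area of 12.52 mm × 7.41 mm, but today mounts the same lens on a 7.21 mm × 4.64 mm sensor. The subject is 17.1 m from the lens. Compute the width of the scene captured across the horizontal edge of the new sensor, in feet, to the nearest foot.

The focal length stays 2.14 mm; the relevant sensor dimension is now w = 7.21 mm. Object distance dₒ = 17.1 m = 17100 mm.
Thin-lens field width W = w·(dₒ − f)/f = 7.21 × (17100 − 2.14)/2.14 ≈ 57605.407 mm = 57605.407/304.8 ft = 188.994 ft.

189 ft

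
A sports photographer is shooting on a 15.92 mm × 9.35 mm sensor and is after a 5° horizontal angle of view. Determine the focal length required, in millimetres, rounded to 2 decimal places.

182.31 mm

From α = 2·arctan(w/2f) we get f = w / (2·tan(α/2)).
With w = 15.92 mm and α/2 = 2.5°, tan(α/2) ≈ 0.04366, so f ≈ 15.92 / 0.08732 ≈ 182.3140 mm.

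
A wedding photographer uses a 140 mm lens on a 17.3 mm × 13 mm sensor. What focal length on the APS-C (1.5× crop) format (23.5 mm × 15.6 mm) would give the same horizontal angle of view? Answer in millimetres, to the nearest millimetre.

190 mm

Equal angle of view means equal width/f ratio, so f₂ = f₁ · (width₂/width₁) = 140 × 23.5/17.3.
f₂ = 140 × 1.35838 ≈ 190.173 mm.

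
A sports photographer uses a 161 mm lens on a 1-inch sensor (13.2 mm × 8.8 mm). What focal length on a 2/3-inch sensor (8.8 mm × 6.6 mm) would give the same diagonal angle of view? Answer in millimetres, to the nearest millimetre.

112 mm

Sensor diagonal = √(13.2² + 8.8²) = √251.6800 ≈ 15.8644 mm.
Sensor diagonal = √(8.8² + 6.6²) = √121.0000 ≈ 11.0000 mm.
Equal angle of view means equal diagonal/f ratio, so f₂ = f₁ · (diagonal₂/diagonal₁) = 161 × 11.0000/15.8644.
f₂ = 161 × 0.69338 ≈ 111.633 mm.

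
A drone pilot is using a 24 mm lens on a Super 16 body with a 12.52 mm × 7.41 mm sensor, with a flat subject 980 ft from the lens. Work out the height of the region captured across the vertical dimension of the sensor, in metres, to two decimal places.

92.22 m

dₒ: 980 ft × 304.8 mm/ft = 298703.99 mm.
Similar triangles through the lens centre give W/dₒ = h/dᵢ; with 1/f = 1/dₒ + 1/dᵢ this gives W = h·(dₒ − f)/f.
W = 7.41 mm × (298704 − 24) / 24 = 7.41 × 12444.9996 ≈ 92217.447 mm = 92.2174 m.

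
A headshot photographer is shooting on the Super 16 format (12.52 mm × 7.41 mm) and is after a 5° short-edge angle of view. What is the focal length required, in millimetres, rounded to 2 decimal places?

From α = 2·arctan(h/2f) we get f = h / (2·tan(α/2)).
With h = 7.41 mm and α/2 = 2.5°, tan(α/2) ≈ 0.04366, so f ≈ 7.41 / 0.08732 ≈ 84.8585 mm.

84.86 mm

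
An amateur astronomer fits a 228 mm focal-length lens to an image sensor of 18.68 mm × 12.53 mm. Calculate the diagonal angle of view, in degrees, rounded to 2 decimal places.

Sensor diagonal = √(18.68² + 12.53²) = √505.9433 ≈ 22.4932 mm.
Angle of view α = 2·arctan(d/2f) with d = 22.4932 mm and f = 228 mm.
d/2f = 0.04933; arctan(0.04933) ≈ 2.8239°, so α ≈ 5.6479°.

5.65°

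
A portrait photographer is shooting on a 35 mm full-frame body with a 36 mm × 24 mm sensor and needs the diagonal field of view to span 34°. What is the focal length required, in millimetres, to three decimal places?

70.759 mm

Sensor diagonal = √(36² + 24²) = √1872.0000 ≈ 43.2666 mm.
From α = 2·arctan(d/2f) we get f = d / (2·tan(α/2)).
With d = 43.2666 mm and α/2 = 17°, tan(α/2) ≈ 0.30573, so f ≈ 43.2666 / 0.61146 ≈ 70.7594 mm.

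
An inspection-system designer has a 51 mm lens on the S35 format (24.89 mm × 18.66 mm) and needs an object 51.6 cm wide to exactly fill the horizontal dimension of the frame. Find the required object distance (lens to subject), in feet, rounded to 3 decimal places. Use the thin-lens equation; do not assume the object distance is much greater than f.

3.636 ft

W: 51.6 cm = 516 mm.
Magnification m = w/W = dᵢ/dₒ; combined with 1/f = 1/dₒ + 1/dᵢ this gives dₒ = f·(1 + W/w).
dₒ = 51 mm × (1 + 516/24.89) = 51 × 21.7312 ≈ 1108.292 mm = 1108.292/304.8 ft = 3.63613 ft.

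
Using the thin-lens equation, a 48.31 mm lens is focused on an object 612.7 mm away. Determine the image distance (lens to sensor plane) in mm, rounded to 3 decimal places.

1/dᵢ = 1/f − 1/dₒ = 1/48.31 − 1/612.7 = 0.0190675 mm⁻¹.
dᵢ = 1/0.0190675 ≈ 52.4452 mm.

52.445 mm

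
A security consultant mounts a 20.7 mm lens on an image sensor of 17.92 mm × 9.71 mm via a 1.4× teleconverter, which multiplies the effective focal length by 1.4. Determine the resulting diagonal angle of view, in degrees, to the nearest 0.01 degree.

38.75°

Effective focal length f = 20.7 × 1.4 = 28.98 mm.
Sensor diagonal = √(17.92² + 9.71²) = √415.4105 ≈ 20.3816 mm.
α = 2·arctan(20.382 / (2 × 28.98)) = 2·arctan(0.35165) ≈ 38.7484°.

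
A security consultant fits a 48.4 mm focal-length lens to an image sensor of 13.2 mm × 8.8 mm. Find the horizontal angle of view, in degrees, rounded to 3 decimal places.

15.530°

Angle of view α = 2·arctan(w/2f) with w = 13.2 mm and f = 48.4 mm.
w/2f = 0.13636; arctan(0.13636) ≈ 7.7652°, so α ≈ 15.5303°.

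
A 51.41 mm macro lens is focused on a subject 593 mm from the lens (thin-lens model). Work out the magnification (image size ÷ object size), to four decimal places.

0.0949×

Thin lens: 1/f = 1/dₒ + 1/dᵢ → 1/dᵢ = 1/51.41 − 1/593 = 0.0177651 mm⁻¹, so dᵢ ≈ 56.2901 mm.
Magnification m = dᵢ/dₒ = 56.2901/593 ≈ 0.09492.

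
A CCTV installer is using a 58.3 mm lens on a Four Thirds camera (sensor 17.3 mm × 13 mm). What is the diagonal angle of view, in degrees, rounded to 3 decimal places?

21.028°

Sensor diagonal = √(17.3² + 13²) = √468.2900 ≈ 21.6400 mm.
Angle of view α = 2·arctan(d/2f) with d = 21.6400 mm and f = 58.3 mm.
d/2f = 0.18559; arctan(0.18559) ≈ 10.5140°, so α ≈ 21.0280°.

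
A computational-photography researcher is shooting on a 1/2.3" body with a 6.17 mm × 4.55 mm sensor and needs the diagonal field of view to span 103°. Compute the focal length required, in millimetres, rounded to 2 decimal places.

3.05 mm

Sensor diagonal = √(6.17² + 4.55²) = √58.7714 ≈ 7.6663 mm.
From α = 2·arctan(d/2f) we get f = d / (2·tan(α/2)).
With d = 7.6663 mm and α/2 = 51.5°, tan(α/2) ≈ 1.25717, so f ≈ 7.6663 / 2.51434 ≈ 3.0490 mm.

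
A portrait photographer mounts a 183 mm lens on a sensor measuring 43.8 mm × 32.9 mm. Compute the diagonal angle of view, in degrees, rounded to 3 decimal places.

Sensor diagonal = √(43.8² + 32.9²) = √3000.8500 ≈ 54.7800 mm.
Angle of view α = 2·arctan(d/2f) with d = 54.7800 mm and f = 183 mm.
d/2f = 0.14967; arctan(0.14967) ≈ 8.5124°, so α ≈ 17.0248°.

17.025°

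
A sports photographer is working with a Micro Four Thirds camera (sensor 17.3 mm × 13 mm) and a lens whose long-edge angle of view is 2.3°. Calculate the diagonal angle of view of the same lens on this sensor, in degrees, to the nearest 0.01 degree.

From the long-edge AOV: f = 17.3 / (2·tan(1.15°)) = 17.3 / 0.04015 ≈ 430.9060 mm.
Sensor diagonal = √(17.3² + 13²) = √468.2900 ≈ 21.6400 mm.
Diagonal AOV = 2·arctan(21.6400 / (2 × 430.9060)) = 2·arctan(0.02511) ≈ 2.8768°.

2.88°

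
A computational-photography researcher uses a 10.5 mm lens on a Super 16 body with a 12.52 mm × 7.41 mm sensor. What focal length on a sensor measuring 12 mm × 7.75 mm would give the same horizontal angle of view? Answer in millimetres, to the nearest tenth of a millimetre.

10.1 mm

Equal angle of view means equal width/f ratio, so f₂ = f₁ · (width₂/width₁) = 10.5 × 12/12.52.
f₂ = 10.5 × 0.95847 ≈ 10.064 mm.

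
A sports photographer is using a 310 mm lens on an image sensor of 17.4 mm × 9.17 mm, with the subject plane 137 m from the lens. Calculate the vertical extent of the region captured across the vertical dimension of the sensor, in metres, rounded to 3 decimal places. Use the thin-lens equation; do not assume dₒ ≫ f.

dₒ: 137 m = 137000 mm.
Similar triangles through the lens centre give W/dₒ = h/dᵢ; with 1/f = 1/dₒ + 1/dᵢ this gives W = h·(dₒ − f)/f.
W = 9.17 mm × (137000 − 310) / 310 = 9.17 × 440.9355 ≈ 4043.378 mm = 4.04338 m.

4.043 m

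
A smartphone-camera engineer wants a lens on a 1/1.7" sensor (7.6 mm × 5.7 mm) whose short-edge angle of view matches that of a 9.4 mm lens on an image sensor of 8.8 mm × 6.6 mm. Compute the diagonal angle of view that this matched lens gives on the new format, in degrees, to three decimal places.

60.664°

Equal short-edge AOV ⇒ f₂ = f₁ · 5.7/6.6 = 9.4 × 0.86364 ≈ 8.1182 mm.
Sensor diagonal = √(7.6² + 5.7²) = √90.2500 ≈ 9.5000 mm.
Diagonal AOV on the new format = 2·arctan(9.5000 / (2 × 8.1182)) = 2·arctan(0.58511) ≈ 60.6644°.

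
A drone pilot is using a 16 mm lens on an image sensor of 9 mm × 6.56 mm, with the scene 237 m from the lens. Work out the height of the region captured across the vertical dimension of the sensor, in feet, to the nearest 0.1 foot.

318.8 ft

dₒ: 237 m = 237000 mm.
Similar triangles through the lens centre give W/dₒ = h/dᵢ; with 1/f = 1/dₒ + 1/dᵢ this gives W = h·(dₒ − f)/f.
W = 6.56 mm × (237000 − 16) / 16 = 6.56 × 14811.5000 ≈ 97163.440 mm = 97163.440/304.8 ft = 318.778 ft.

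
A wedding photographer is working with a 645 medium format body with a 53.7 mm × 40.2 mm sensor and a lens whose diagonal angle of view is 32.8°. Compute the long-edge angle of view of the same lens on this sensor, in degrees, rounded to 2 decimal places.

Sensor diagonal = √(53.7² + 40.2²) = √4499.7300 ≈ 67.0800 mm.
From the diagonal AOV: f = 67.0800 / (2·tan(16.4°)) = 67.0800 / 0.58863 ≈ 113.9592 mm.
Long-edge AOV = 2·arctan(53.7 / (2 × 113.9592)) = 2·arctan(0.23561) ≈ 26.5154°.

26.52°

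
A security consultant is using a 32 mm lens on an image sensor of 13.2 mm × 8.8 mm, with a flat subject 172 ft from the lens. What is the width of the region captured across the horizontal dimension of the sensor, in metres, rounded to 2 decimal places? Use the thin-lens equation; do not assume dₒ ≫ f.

dₒ: 172 ft × 304.8 mm/ft = 52425.60 mm.
Similar triangles through the lens centre give W/dₒ = w/dᵢ; with 1/f = 1/dₒ + 1/dᵢ this gives W = w·(dₒ − f)/f.
W = 13.2 mm × (52425.6 − 32) / 32 = 13.2 × 1637.2999 ≈ 21612.359 mm = 21.6124 m.

21.61 m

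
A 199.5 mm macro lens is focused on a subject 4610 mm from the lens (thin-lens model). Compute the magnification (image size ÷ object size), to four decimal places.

0.0452×

Thin lens: 1/f = 1/dₒ + 1/dᵢ → 1/dᵢ = 1/199.5 − 1/4610 = 0.0047956 mm⁻¹, so dᵢ ≈ 208.5240 mm.
Magnification m = dᵢ/dₒ = 208.5240/4610 ≈ 0.04523.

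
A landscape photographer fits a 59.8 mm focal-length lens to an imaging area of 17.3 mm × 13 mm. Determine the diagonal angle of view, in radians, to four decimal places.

0.3580 rad

Sensor diagonal = √(17.3² + 13²) = √468.2900 ≈ 21.6400 mm.
Angle of view α = 2·arctan(d/2f) with d = 21.6400 mm and f = 59.8 mm.
d/2f = 0.18094; arctan(0.18094) ≈ 0.1790 rad, so α ≈ 0.3580 rad.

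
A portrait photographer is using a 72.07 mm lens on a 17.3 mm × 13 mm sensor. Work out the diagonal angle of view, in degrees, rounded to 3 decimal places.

Sensor diagonal = √(17.3² + 13²) = √468.2900 ≈ 21.6400 mm.
Angle of view α = 2·arctan(d/2f) with d = 21.6400 mm and f = 72.07 mm.
d/2f = 0.15013; arctan(0.15013) ≈ 8.5382°, so α ≈ 17.0763°.

17.076°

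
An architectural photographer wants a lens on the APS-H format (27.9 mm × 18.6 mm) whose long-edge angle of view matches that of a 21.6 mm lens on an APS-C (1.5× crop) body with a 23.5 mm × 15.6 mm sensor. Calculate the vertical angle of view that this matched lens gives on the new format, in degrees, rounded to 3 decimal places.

39.867°

Equal long-edge AOV ⇒ f₂ = f₁ · 27.9/23.5 = 21.6 × 1.18723 ≈ 25.6443 mm.
Vertical AOV on the new format = 2·arctan(18.6 / (2 × 25.6443)) = 2·arctan(0.36265) ≈ 39.8668°.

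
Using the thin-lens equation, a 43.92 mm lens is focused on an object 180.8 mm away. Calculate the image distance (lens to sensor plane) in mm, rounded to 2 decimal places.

58.01 mm

1/dᵢ = 1/f − 1/dₒ = 1/43.92 − 1/180.8 = 0.0172377 mm⁻¹.
dᵢ = 1/0.0172377 ≈ 58.0124 mm.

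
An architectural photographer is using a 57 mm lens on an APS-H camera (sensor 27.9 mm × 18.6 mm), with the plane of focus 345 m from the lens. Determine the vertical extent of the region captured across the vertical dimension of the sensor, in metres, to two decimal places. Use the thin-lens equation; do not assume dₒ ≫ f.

112.56 m

dₒ: 345 m = 345000 mm.
Similar triangles through the lens centre give W/dₒ = h/dᵢ; with 1/f = 1/dₒ + 1/dᵢ this gives W = h·(dₒ − f)/f.
W = 18.6 mm × (345000 − 57) / 57 = 18.6 × 6051.6316 ≈ 112560.347 mm = 112.56 m.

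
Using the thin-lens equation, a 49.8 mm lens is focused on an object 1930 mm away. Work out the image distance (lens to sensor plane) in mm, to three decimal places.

51.119 mm

1/dᵢ = 1/f − 1/dₒ = 1/49.8 − 1/1930 = 0.0195622 mm⁻¹.
dᵢ = 1/0.0195622 ≈ 51.1190 mm.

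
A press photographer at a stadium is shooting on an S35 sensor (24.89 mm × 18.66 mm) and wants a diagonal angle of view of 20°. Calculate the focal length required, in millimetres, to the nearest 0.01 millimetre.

88.21 mm

Sensor diagonal = √(24.89² + 18.66²) = √967.7077 ≈ 31.1080 mm.
From α = 2·arctan(d/2f) we get f = d / (2·tan(α/2)).
With d = 31.1080 mm and α/2 = 10°, tan(α/2) ≈ 0.17633, so f ≈ 31.1080 / 0.35265 ≈ 88.2111 mm.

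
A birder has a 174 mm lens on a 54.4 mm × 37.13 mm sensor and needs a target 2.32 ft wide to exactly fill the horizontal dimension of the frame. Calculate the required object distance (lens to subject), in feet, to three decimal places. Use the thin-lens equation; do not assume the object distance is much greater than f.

W: 2.32 ft × 304.8 mm/ft = 707.14 mm.
Magnification m = w/W = dᵢ/dₒ; combined with 1/f = 1/dₒ + 1/dᵢ this gives dₒ = f·(1 + W/w).
dₒ = 174 mm × (1 + 707.136/54.4) = 174 × 13.9988 ≈ 2435.795 mm = 2435.795/304.8 ft = 7.99145 ft.

7.991 ft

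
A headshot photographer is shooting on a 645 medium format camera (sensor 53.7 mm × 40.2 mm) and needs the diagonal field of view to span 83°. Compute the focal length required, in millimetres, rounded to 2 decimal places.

Sensor diagonal = √(53.7² + 40.2²) = √4499.7300 ≈ 67.0800 mm.
From α = 2·arctan(d/2f) we get f = d / (2·tan(α/2)).
With d = 67.0800 mm and α/2 = 41.5°, tan(α/2) ≈ 0.88473, so f ≈ 67.0800 / 1.76945 ≈ 37.9101 mm.

37.91 mm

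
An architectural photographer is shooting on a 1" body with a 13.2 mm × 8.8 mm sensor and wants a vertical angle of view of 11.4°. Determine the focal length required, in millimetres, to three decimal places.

From α = 2·arctan(h/2f) we get f = h / (2·tan(α/2)).
With h = 8.8 mm and α/2 = 5.7°, tan(α/2) ≈ 0.09981, so f ≈ 8.8 / 0.19963 ≈ 44.0823 mm.

44.082 mm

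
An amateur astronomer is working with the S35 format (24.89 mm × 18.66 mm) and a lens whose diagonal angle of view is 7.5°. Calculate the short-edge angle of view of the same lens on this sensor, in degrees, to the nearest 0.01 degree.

Sensor diagonal = √(24.89² + 18.66²) = √967.7077 ≈ 31.1080 mm.
From the diagonal AOV: f = 31.1080 / (2·tan(3.75°)) = 31.1080 / 0.13109 ≈ 237.3082 mm.
Short-edge AOV = 2·arctan(18.66 / (2 × 237.3082)) = 2·arctan(0.03932) ≈ 4.5030°.

4.50°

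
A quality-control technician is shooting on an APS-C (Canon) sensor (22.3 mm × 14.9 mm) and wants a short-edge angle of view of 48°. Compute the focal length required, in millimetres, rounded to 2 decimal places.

From α = 2·arctan(h/2f) we get f = h / (2·tan(α/2)).
With h = 14.9 mm and α/2 = 24°, tan(α/2) ≈ 0.44523, so f ≈ 14.9 / 0.89046 ≈ 16.7330 mm.

16.73 mm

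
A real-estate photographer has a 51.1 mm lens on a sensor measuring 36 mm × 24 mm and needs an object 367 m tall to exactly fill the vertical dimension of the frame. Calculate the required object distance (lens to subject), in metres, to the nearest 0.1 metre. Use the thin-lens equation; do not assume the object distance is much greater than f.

781.5 m

W: 367 m = 367000 mm.
Magnification m = h/W = dᵢ/dₒ; combined with 1/f = 1/dₒ + 1/dᵢ this gives dₒ = f·(1 + W/h).
dₒ = 51.1 mm × (1 + 367000/24) = 51.1 × 15292.6667 ≈ 781455.267 mm = 781.455 m.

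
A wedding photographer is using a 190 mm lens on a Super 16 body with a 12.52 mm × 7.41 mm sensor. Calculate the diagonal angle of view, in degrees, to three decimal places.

Sensor diagonal = √(12.52² + 7.41²) = √211.6585 ≈ 14.5485 mm.
Angle of view α = 2·arctan(d/2f) with d = 14.5485 mm and f = 190 mm.
d/2f = 0.03829; arctan(0.03829) ≈ 2.1925°, so α ≈ 4.3851°.

4.385°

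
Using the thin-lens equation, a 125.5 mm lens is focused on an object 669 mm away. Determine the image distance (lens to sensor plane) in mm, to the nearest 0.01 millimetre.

154.48 mm

1/dᵢ = 1/f − 1/dₒ = 1/125.5 − 1/669 = 0.0064734 mm⁻¹.
dᵢ = 1/0.0064734 ≈ 154.4793 mm.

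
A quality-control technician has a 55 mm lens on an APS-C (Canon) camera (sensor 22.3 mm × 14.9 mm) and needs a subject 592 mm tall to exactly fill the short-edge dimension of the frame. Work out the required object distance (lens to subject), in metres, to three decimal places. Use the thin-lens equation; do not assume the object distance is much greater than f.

Magnification m = h/W = dᵢ/dₒ; combined with 1/f = 1/dₒ + 1/dᵢ this gives dₒ = f·(1 + W/h).
dₒ = 55 mm × (1 + 592/14.9) = 55 × 40.7315 ≈ 2240.235 mm = 2.24023 m.

2.240 m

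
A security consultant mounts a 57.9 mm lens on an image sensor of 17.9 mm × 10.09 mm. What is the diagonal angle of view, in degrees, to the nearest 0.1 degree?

Sensor diagonal = √(17.9² + 10.09²) = √422.2181 ≈ 20.5479 mm.
Angle of view α = 2·arctan(d/2f) with d = 20.5479 mm and f = 57.9 mm.
d/2f = 0.17744; arctan(0.17744) ≈ 10.0620°, so α ≈ 20.1241°.

20.1°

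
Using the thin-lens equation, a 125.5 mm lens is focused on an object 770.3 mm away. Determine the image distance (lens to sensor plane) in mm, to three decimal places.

1/dᵢ = 1/f − 1/dₒ = 1/125.5 − 1/770.3 = 0.0066699 mm⁻¹.
dᵢ = 1/0.0066699 ≈ 149.9266 mm.

149.927 mm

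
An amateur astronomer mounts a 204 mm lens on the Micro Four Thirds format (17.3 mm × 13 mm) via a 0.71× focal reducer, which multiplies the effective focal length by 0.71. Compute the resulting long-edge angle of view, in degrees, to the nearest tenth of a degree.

6.8°

Effective focal length f = 204 × 0.71 = 144.84 mm.
α = 2·arctan(17.3 / (2 × 144.84)) = 2·arctan(0.05972) ≈ 6.8354°.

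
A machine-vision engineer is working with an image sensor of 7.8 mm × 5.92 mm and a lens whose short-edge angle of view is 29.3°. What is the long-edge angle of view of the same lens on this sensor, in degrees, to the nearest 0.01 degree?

38.01°

From the short-edge AOV: f = 5.92 / (2·tan(14.65°)) = 5.92 / 0.52283 ≈ 11.3231 mm.
Long-edge AOV = 2·arctan(7.8 / (2 × 11.3231)) = 2·arctan(0.34443) ≈ 38.0104°.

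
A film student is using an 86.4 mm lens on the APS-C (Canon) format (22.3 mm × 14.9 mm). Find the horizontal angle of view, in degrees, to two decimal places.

Angle of view α = 2·arctan(w/2f) with w = 22.3 mm and f = 86.4 mm.
w/2f = 0.12905; arctan(0.12905) ≈ 7.3534°, so α ≈ 14.7069°.

14.71°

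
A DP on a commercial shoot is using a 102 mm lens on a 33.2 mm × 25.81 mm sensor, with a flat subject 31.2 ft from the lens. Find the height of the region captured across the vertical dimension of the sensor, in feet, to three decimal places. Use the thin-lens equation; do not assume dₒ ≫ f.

dₒ: 31.2 ft × 304.8 mm/ft = 9509.76 mm.
Similar triangles through the lens centre give W/dₒ = h/dᵢ; with 1/f = 1/dₒ + 1/dᵢ this gives W = h·(dₒ − f)/f.
W = 25.81 mm × (9509.76 − 102) / 102 = 25.81 × 92.2329 ≈ 2380.532 mm = 2380.532/304.8 ft = 7.81015 ft.

7.810 ft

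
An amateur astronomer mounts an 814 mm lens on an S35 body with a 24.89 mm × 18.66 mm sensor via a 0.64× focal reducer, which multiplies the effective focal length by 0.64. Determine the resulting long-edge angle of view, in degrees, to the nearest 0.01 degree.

2.74°

Effective focal length f = 814 × 0.64 = 520.96 mm.
α = 2·arctan(24.89 / (2 × 520.96)) = 2·arctan(0.02389) ≈ 2.7369°.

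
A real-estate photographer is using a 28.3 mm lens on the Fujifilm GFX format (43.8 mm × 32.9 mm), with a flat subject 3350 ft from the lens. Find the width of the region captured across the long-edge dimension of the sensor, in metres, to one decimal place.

1580.3 m

dₒ: 3350 ft × 304.8 mm/ft = 1021079.97 mm.
Similar triangles through the lens centre give W/dₒ = w/dᵢ; with 1/f = 1/dₒ + 1/dᵢ this gives W = w·(dₒ − f)/f.
W = 43.8 mm × (1.02108e+06 − 28.3) / 28.3 = 43.8 × 36079.5642 ≈ 1580284.913 mm = 1580.28 m.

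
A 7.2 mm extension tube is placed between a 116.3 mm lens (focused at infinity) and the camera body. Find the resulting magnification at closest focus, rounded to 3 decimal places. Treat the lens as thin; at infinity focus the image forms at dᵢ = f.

0.062×

The tube moves the image plane from f to f + e, so dᵢ = 116.3 + 7.2 = 123.5 mm. Focus is achieved when 1/f = 1/dₒ + 1/dᵢ, giving dₒ = 1/(1/f − 1/(f+e)).
Magnification m = dᵢ/dₒ = (f+e)·(1/f − 1/(f+e)) = e/f = 7.2/116.3 ≈ 0.0619.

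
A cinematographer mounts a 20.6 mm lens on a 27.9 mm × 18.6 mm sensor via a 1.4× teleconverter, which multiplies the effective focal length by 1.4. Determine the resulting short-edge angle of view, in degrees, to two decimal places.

35.75°

Effective focal length f = 20.6 × 1.4 = 28.84 mm.
α = 2·arctan(18.6 / (2 × 28.84)) = 2·arctan(0.32247) ≈ 35.7458°.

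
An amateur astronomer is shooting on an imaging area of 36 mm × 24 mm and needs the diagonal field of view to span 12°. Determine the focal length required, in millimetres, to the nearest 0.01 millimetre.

205.83 mm

Sensor diagonal = √(36² + 24²) = √1872.0000 ≈ 43.2666 mm.
From α = 2·arctan(d/2f) we get f = d / (2·tan(α/2)).
With d = 43.2666 mm and α/2 = 6°, tan(α/2) ≈ 0.10510, so f ≈ 43.2666 / 0.21021 ≈ 205.8272 mm.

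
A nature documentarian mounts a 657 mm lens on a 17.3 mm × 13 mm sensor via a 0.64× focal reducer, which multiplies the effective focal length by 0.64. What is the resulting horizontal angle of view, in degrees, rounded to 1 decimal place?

2.4°

Effective focal length f = 657 × 0.64 = 420.48 mm.
α = 2·arctan(17.3 / (2 × 420.48)) = 2·arctan(0.02057) ≈ 2.3570°.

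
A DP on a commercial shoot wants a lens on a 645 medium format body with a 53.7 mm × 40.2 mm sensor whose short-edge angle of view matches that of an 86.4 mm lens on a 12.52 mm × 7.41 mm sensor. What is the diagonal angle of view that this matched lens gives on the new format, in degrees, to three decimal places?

Equal short-edge AOV ⇒ f₂ = f₁ · 40.2/7.41 = 86.4 × 5.42510 ≈ 468.7287 mm.
Sensor diagonal = √(53.7² + 40.2²) = √4499.7300 ≈ 67.0800 mm.
Diagonal AOV on the new format = 2·arctan(67.0800 / (2 × 468.7287)) = 2·arctan(0.07156) ≈ 8.1857°.

8.186°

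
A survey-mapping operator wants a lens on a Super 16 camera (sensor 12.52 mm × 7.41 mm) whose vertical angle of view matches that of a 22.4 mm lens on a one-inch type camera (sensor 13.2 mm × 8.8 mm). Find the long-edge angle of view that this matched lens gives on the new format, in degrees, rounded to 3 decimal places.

36.721°

Equal vertical AOV ⇒ f₂ = f₁ · 7.41/8.8 = 22.4 × 0.84205 ≈ 18.8618 mm.
Long-edge AOV on the new format = 2·arctan(12.52 / (2 × 18.8618)) = 2·arctan(0.33189) ≈ 36.7207°.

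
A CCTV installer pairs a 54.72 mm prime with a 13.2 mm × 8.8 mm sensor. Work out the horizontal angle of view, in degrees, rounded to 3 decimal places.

Angle of view α = 2·arctan(w/2f) with w = 13.2 mm and f = 54.72 mm.
w/2f = 0.12061; arctan(0.12061) ≈ 6.8775°, so α ≈ 13.7549°.

13.755°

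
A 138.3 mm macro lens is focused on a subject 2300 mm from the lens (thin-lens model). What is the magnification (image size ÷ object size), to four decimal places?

0.0640×

Thin lens: 1/f = 1/dₒ + 1/dᵢ → 1/dᵢ = 1/138.3 − 1/2300 = 0.0067959 mm⁻¹, so dᵢ ≈ 147.1481 mm.
Magnification m = dᵢ/dₒ = 147.1481/2300 ≈ 0.06398.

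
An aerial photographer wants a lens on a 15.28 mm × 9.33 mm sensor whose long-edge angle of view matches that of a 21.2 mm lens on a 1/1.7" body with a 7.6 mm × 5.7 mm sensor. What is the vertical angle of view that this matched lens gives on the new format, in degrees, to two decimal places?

Equal long-edge AOV ⇒ f₂ = f₁ · 15.28/7.6 = 21.2 × 2.01053 ≈ 42.6232 mm.
Vertical AOV on the new format = 2·arctan(9.33 / (2 × 42.6232)) = 2·arctan(0.10945) ≈ 12.4920°.

12.49°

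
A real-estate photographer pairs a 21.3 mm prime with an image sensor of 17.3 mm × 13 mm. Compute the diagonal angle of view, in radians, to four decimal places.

0.9400 rad

Sensor diagonal = √(17.3² + 13²) = √468.2900 ≈ 21.6400 mm.
Angle of view α = 2·arctan(d/2f) with d = 21.6400 mm and f = 21.3 mm.
d/2f = 0.50798; arctan(0.50798) ≈ 0.4700 rad, so α ≈ 0.9400 rad.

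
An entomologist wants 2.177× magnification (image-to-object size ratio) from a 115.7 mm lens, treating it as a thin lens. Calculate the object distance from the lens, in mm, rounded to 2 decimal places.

With m = dᵢ/dₒ and 1/f = 1/dₒ + 1/dᵢ, substituting dᵢ = m·dₒ gives 1/f = (1 + 1/m)/dₒ, hence dₒ = f·(1 + 1/m).
dₒ = 115.7 × (1 + 1/2.177) = 115.7 × 1.45935 ≈ 168.847 mm.

168.85 mm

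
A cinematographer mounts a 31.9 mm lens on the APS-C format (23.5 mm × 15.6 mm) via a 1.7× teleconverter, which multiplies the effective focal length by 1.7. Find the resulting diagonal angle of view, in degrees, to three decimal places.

Effective focal length f = 31.9 × 1.7 = 54.23 mm.
Sensor diagonal = √(23.5² + 15.6²) = √795.6100 ≈ 28.2066 mm.
α = 2·arctan(28.207 / (2 × 54.23)) = 2·arctan(0.26006) ≈ 29.1553°.

29.155°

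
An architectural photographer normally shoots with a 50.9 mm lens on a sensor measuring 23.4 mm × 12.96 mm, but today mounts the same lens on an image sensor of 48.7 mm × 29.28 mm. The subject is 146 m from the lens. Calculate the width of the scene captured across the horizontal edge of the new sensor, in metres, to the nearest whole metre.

140 m

The focal length stays 50.9 mm; the relevant sensor dimension is now w = 48.7 mm. Object distance dₒ = 146 m = 146000 mm.
Thin-lens field width W = w·(dₒ − f)/f = 48.7 × (146000 − 50.9)/50.9 ≈ 139640.887 mm = 139.641 m.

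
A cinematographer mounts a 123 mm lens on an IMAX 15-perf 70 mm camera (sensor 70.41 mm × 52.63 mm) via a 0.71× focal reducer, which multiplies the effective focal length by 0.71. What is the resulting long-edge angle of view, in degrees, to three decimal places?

Effective focal length f = 123 × 0.71 = 87.33 mm.
α = 2·arctan(70.41 / (2 × 87.33)) = 2·arctan(0.40313) ≈ 43.9113°.

43.911°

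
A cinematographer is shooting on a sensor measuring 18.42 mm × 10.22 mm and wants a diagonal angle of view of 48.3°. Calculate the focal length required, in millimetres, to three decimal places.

23.491 mm

Sensor diagonal = √(18.42² + 10.22²) = √443.7448 ≈ 21.0653 mm.
From α = 2·arctan(d/2f) we get f = d / (2·tan(α/2)).
With d = 21.0653 mm and α/2 = 24.15°, tan(α/2) ≈ 0.44837, so f ≈ 21.0653 / 0.89674 ≈ 23.4910 mm.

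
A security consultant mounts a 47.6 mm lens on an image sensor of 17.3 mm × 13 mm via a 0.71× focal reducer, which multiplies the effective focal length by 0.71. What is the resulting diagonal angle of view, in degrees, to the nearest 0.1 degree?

35.5°

Effective focal length f = 47.6 × 0.71 = 33.796 mm.
Sensor diagonal = √(17.3² + 13²) = √468.2900 ≈ 21.6400 mm.
α = 2·arctan(21.640 / (2 × 33.796)) = 2·arctan(0.32016) ≈ 35.5056°.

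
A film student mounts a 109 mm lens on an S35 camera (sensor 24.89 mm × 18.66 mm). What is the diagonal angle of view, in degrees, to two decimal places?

16.24°

Sensor diagonal = √(24.89² + 18.66²) = √967.7077 ≈ 31.1080 mm.
Angle of view α = 2·arctan(d/2f) with d = 31.1080 mm and f = 109 mm.
d/2f = 0.14270; arctan(0.14270) ≈ 8.1211°, so α ≈ 16.2422°.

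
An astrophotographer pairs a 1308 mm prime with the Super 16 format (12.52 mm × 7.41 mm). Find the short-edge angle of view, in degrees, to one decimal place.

0.3°

Angle of view α = 2·arctan(h/2f) with h = 7.41 mm and f = 1308 mm.
h/2f = 0.00283; arctan(0.00283) ≈ 0.1623°, so α ≈ 0.3246°.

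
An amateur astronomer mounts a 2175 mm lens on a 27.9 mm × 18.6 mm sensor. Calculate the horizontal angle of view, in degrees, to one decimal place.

Angle of view α = 2·arctan(w/2f) with w = 27.9 mm and f = 2175 mm.
w/2f = 0.00641; arctan(0.00641) ≈ 0.3675°, so α ≈ 0.7350°.

0.7°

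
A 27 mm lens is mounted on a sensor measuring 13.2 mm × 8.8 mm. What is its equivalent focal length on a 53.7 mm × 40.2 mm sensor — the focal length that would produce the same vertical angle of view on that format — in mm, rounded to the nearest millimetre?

Equal angle of view means equal height/f ratio, so f₂ = f₁ · (height₂/height₁) = 27 × 40.2/8.8.
f₂ = 27 × 4.56818 ≈ 123.341 mm.

123 mm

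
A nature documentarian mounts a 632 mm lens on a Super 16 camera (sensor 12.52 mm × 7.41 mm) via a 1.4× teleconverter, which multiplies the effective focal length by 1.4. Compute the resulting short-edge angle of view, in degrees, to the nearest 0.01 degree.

0.48°

Effective focal length f = 632 × 1.4 = 884.8 mm.
α = 2·arctan(7.41 / (2 × 884.8)) = 2·arctan(0.00419) ≈ 0.4798°.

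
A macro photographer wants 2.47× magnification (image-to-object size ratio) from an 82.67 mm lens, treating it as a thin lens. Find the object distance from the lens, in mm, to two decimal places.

116.14 mm

With m = dᵢ/dₒ and 1/f = 1/dₒ + 1/dᵢ, substituting dᵢ = m·dₒ gives 1/f = (1 + 1/m)/dₒ, hence dₒ = f·(1 + 1/m).
dₒ = 82.67 × (1 + 1/2.47) = 82.67 × 1.40486 ≈ 116.140 mm.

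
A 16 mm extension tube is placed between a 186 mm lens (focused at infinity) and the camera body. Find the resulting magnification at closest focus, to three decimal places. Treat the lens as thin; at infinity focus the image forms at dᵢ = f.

The tube moves the image plane from f to f + e, so dᵢ = 186 + 16 = 202 mm. Focus is achieved when 1/f = 1/dₒ + 1/dᵢ, giving dₒ = 1/(1/f − 1/(f+e)).
Magnification m = dᵢ/dₒ = (f+e)·(1/f − 1/(f+e)) = e/f = 16/186 ≈ 0.0860.

0.086×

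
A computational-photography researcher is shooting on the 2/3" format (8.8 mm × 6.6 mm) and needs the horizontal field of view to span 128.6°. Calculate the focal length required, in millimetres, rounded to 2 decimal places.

From α = 2·arctan(w/2f) we get f = w / (2·tan(α/2)).
With w = 8.8 mm and α/2 = 64.3°, tan(α/2) ≈ 2.07785, so f ≈ 8.8 / 4.15569 ≈ 2.1176 mm.

2.12 mm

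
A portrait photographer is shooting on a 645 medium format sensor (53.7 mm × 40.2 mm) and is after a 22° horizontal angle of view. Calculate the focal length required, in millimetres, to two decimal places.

From α = 2·arctan(w/2f) we get f = w / (2·tan(α/2)).
With w = 53.7 mm and α/2 = 11°, tan(α/2) ≈ 0.19438, so f ≈ 53.7 / 0.38876 ≈ 138.1313 mm.

138.13 mm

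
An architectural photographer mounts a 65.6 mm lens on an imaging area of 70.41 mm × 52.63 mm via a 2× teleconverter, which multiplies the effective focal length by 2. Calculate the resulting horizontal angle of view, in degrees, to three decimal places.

Effective focal length f = 65.6 × 2 = 131.2 mm.
α = 2·arctan(70.41 / (2 × 131.2)) = 2·arctan(0.26833) ≈ 30.0408°.

30.041°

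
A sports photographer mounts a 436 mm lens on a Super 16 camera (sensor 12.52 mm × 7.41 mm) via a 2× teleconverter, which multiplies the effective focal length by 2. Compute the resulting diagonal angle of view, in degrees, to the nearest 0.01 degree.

0.96°

Effective focal length f = 436 × 2 = 872 mm.
Sensor diagonal = √(12.52² + 7.41²) = √211.6585 ≈ 14.5485 mm.
α = 2·arctan(14.548 / (2 × 872)) = 2·arctan(0.00834) ≈ 0.9559°.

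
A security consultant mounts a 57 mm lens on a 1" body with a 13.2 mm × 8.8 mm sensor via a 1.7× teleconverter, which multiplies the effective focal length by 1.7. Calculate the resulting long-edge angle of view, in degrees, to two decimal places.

7.79°

Effective focal length f = 57 × 1.7 = 96.9 mm.
α = 2·arctan(13.2 / (2 × 96.9)) = 2·arctan(0.06811) ≈ 7.7930°.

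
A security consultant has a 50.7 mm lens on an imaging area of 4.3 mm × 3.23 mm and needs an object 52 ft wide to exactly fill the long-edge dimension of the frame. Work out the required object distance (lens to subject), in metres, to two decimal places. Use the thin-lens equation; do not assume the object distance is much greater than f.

W: 52 ft × 304.8 mm/ft = 15849.60 mm.
Magnification m = w/W = dᵢ/dₒ; combined with 1/f = 1/dₒ + 1/dᵢ this gives dₒ = f·(1 + W/w).
dₒ = 50.7 mm × (1 + 15849.6/4.3) = 50.7 × 3686.9534 ≈ 186928.536 mm = 186.929 m.

186.93 m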